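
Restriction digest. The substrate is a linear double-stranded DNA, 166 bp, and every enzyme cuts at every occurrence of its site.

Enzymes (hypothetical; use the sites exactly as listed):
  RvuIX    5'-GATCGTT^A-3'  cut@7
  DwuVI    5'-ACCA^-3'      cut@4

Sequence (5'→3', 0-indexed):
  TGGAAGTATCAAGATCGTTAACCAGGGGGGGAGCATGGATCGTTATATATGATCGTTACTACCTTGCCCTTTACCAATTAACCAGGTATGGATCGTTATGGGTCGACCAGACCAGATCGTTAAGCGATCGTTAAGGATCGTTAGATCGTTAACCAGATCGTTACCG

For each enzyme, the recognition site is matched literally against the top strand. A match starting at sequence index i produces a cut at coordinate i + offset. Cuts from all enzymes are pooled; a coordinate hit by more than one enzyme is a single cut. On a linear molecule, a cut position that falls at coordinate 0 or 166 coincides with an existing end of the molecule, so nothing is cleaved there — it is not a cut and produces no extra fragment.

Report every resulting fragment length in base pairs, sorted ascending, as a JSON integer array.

[4,5,5,5,7,7,8,8,10,11,12,13,13,19,19,20]

Scan for sites:
  RvuIX (GATCGTTA, off=7): starts [12, 37, 50, 90, 114, 125, 135, 143, 155] → cuts [19, 44, 57, 97, 121, 132, 142, 150, 162]
  DwuVI (ACCA, off=4): starts [20, 72, 80, 105, 110, 151] → cuts [24, 76, 84, 109, 114, 155]

All cut coordinates (distinct, sorted): [19, 24, 44, 57, 76, 84, 97, 109, 114, 121, 132, 142, 150, 155, 162]

Fragment lengths:
  [0,19): 19 bp
  [19,24): 5 bp
  [24,44): 20 bp
  [44,57): 13 bp
  [57,76): 19 bp
  [76,84): 8 bp
  [84,97): 13 bp
  [97,109): 12 bp
  [109,114): 5 bp
  [114,121): 7 bp
  [121,132): 11 bp
  [132,142): 10 bp
  [142,150): 8 bp
  [150,155): 5 bp
  [155,162): 7 bp
  [162,166): 4 bp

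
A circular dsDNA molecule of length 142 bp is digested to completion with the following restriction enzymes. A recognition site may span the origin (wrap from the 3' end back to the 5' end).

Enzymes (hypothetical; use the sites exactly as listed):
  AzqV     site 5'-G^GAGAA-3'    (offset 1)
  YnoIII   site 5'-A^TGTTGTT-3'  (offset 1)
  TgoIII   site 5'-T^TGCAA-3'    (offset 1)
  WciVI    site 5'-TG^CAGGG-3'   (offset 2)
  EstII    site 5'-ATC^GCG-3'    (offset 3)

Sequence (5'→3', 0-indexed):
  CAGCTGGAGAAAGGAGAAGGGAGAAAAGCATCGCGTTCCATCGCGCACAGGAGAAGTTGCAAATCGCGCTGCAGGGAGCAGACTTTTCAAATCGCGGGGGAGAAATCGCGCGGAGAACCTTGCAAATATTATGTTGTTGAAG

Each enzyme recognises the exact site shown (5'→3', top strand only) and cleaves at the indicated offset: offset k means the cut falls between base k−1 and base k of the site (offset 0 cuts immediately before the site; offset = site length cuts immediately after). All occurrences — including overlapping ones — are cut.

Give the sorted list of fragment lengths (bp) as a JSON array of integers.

[5,6,6,7,7,7,8,8,8,8,10,11,12,17,22]

Site scan:
  AzqV (GGAGAA, off=1): starts [5, 12, 19, 49, 98, 111] → cuts [6, 13, 20, 50, 99, 112]
  YnoIII (ATGTTGTT, off=1): starts [130] → cuts [131]
  TgoIII (TTGCAA, off=1): starts [56, 119] → cuts [57, 120]
  WciVI (TGCAGGG, off=2): starts [69] → cuts [71]
  EstII (ATCGCG, off=3): starts [29, 39, 62, 90, 104] → cuts [32, 42, 65, 93, 107]

All cut coordinates (distinct, sorted): [6, 13, 20, 32, 42, 50, 57, 65, 71, 93, 99, 107, 112, 120, 131]

Fragment lengths:
  6→13: 7 bp
  13→20: 7 bp
  20→32: 12 bp
  32→42: 10 bp
  42→50: 8 bp
  50→57: 7 bp
  57→65: 8 bp
  65→71: 6 bp
  71→93: 22 bp
  93→99: 6 bp
  99→107: 8 bp
  107→112: 5 bp
  112→120: 8 bp
  120→131: 11 bp
  131→6 (wrap): 142-131+6 = 17 bp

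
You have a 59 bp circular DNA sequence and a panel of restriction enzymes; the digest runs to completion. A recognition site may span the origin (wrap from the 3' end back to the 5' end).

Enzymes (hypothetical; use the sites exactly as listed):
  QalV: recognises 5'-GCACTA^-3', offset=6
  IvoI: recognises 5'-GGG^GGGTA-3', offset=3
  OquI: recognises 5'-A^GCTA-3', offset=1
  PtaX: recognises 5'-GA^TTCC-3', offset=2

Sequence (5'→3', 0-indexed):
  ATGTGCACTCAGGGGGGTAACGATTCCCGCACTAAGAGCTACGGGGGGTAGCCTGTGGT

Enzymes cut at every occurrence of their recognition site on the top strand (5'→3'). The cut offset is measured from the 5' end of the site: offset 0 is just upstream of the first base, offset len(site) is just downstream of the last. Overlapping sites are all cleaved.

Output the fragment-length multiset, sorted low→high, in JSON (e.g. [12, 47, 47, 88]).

[3,8,9,11,28]

Per-enzyme occurrences:
  QalV GCACTA/6: at [28] ⇒ [34]
  IvoI GGGGGGTA/3: at [11, 42] ⇒ [14, 45]
  OquI AGCTA/1: at [36] ⇒ [37]
  PtaX GATTCC/2: at [21] ⇒ [23]

Pooled cuts: [14, 23, 34, 37, 45]

Fragment lengths:
  14→23: 9 bp
  23→34: 11 bp
  34→37: 3 bp
  37→45: 8 bp
  45→14 (wrap): 59-45+14 = 28 bp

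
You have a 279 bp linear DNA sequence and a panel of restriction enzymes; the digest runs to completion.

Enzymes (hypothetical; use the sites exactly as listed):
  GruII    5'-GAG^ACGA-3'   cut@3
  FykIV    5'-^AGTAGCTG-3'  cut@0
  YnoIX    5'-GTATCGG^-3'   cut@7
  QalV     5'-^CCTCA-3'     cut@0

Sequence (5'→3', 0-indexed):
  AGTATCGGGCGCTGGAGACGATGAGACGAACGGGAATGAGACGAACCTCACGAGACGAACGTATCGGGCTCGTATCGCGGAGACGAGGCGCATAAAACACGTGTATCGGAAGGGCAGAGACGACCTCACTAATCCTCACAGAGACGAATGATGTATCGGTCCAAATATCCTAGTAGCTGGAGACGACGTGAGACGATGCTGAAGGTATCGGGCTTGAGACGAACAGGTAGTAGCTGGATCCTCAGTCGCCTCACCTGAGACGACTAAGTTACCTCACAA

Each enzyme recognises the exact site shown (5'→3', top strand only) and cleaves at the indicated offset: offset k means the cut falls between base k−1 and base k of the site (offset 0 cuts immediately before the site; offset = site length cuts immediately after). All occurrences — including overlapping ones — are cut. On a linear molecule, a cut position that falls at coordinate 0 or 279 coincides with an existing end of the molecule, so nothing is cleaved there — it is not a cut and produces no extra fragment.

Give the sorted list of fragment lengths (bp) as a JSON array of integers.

[4,5,7,8,8,8,9,9,9,10,10,10,10,10,11,11,11,12,12,13,15,15,16,19,27]

Per-enzyme occurrences:
  GruII GAGACGA/3: at [14, 22, 37, 51, 79, 116, 140, 179, 189, 215, 256] ⇒ [17, 25, 40, 54, 82, 119, 143, 182, 192, 218, 259]
  FykIV AGTAGCTG/0: at [171, 228] ⇒ [171, 228]
  YnoIX GTATCGG/7: at [1, 60, 102, 152, 204] ⇒ [8, 67, 109, 159, 211]
  QalV CCTCA/0: at [45, 123, 133, 239, 248, 271] ⇒ [45, 123, 133, 239, 248, 271]

Pooled cuts: [8, 17, 25, 40, 45, 54, 67, 82, 109, 119, 123, 133, 143, 159, 171, 182, 192, 211, 218, 228, 239, 248, 259, 271]

Fragment lengths:
  [0,8): 8 bp
  [8,17): 9 bp
  [17,25): 8 bp
  [25,40): 15 bp
  [40,45): 5 bp
  [45,54): 9 bp
  [54,67): 13 bp
  [67,82): 15 bp
  [82,109): 27 bp
  [109,119): 10 bp
  [119,123): 4 bp
  [123,133): 10 bp
  [133,143): 10 bp
  [143,159): 16 bp
  [159,171): 12 bp
  [171,182): 11 bp
  [182,192): 10 bp
  [192,211): 19 bp
  [211,218): 7 bp
  [218,228): 10 bp
  [228,239): 11 bp
  [239,248): 9 bp
  [248,259): 11 bp
  [259,271): 12 bp
  [271,279): 8 bp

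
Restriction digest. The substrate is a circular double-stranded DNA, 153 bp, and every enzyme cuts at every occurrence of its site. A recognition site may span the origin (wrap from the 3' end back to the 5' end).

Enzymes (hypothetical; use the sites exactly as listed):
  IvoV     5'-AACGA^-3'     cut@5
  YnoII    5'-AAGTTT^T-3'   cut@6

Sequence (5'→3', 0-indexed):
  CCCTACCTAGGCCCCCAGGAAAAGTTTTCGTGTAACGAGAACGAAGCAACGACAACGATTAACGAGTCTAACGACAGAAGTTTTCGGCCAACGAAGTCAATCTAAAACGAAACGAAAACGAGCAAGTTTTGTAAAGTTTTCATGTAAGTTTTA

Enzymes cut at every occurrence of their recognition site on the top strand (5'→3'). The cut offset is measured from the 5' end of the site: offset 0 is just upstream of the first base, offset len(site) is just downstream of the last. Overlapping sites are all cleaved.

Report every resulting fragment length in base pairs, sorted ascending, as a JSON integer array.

Site scan:
  IvoV (AACGA, off=5): starts [33, 39, 47, 53, 60, 69, 89, 105, 110, 116] → cuts [38, 44, 52, 58, 65, 74, 94, 110, 115, 121]
  YnoII (AAGTTTT, off=6): starts [21, 77, 123, 133, 145] → cuts [27, 83, 129, 139, 151]

Pooled cuts: [27, 38, 44, 52, 58, 65, 74, 83, 94, 110, 115, 121, 129, 139, 151]

Fragments:
  27→38: 11 bp
  38→44: 6 bp
  44→52: 8 bp
  52→58: 6 bp
  58→65: 7 bp
  65→74: 9 bp
  74→83: 9 bp
  83→94: 11 bp
  94→110: 16 bp
  110→115: 5 bp
  115→121: 6 bp
  121→129: 8 bp
  129→139: 10 bp
  139→151: 12 bp
  151→27 (wrap): 153-151+27 = 29 bp

[5,6,6,6,7,8,8,9,9,10,11,11,12,16,29]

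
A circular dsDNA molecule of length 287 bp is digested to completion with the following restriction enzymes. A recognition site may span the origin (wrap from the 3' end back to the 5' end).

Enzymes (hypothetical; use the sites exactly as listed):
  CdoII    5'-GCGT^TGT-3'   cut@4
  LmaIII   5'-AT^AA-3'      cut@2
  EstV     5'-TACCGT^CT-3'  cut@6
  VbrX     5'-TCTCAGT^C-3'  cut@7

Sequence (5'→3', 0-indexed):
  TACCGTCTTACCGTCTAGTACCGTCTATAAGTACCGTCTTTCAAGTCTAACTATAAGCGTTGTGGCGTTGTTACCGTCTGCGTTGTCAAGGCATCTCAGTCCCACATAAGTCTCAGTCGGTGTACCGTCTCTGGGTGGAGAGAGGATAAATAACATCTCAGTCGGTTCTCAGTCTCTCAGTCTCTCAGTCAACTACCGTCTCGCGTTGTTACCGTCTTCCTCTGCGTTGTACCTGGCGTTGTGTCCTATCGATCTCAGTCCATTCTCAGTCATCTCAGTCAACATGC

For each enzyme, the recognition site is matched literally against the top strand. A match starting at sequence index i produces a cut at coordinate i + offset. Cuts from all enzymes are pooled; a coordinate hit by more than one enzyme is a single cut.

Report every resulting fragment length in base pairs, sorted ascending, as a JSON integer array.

Site scan:
  CdoII GCGTTGT/4: at [56, 64, 79, 202, 223, 235] ⇒ [60, 68, 83, 206, 227, 239]
  LmaIII ATAA/2: at [26, 52, 105, 145, 149] ⇒ [28, 54, 107, 147, 151]
  EstV TACCGTCT/6: at [0, 8, 18, 31, 71, 122, 193, 209] ⇒ [6, 14, 24, 37, 77, 128, 199, 215]
  VbrX TCTCAGTC/7: at [93, 110, 155, 166, 174, 182, 252, 263, 272] ⇒ [100, 117, 162, 173, 181, 189, 259, 270, 279]

Pooled cuts: [6, 14, 24, 28, 37, 54, 60, 68, 77, 83, 100, 107, 117, 128, 147, 151, 162, 173, 181, 189, 199, 206, 215, 227, 239, 259, 270, 279]

Fragments:
  6→14: 8 bp
  14→24: 10 bp
  24→28: 4 bp
  28→37: 9 bp
  37→54: 17 bp
  54→60: 6 bp
  60→68: 8 bp
  68→77: 9 bp
  77→83: 6 bp
  83→100: 17 bp
  100→107: 7 bp
  107→117: 10 bp
  117→128: 11 bp
  128→147: 19 bp
  147→151: 4 bp
  151→162: 11 bp
  162→173: 11 bp
  173→181: 8 bp
  181→189: 8 bp
  189→199: 10 bp
  199→206: 7 bp
  206→215: 9 bp
  215→227: 12 bp
  227→239: 12 bp
  239→259: 20 bp
  259→270: 11 bp
  270→279: 9 bp
  279→6 (wrap): 287-279+6 = 14 bp

[4,4,6,6,7,7,8,8,8,8,9,9,9,9,10,10,10,11,11,11,11,12,12,14,17,17,19,20]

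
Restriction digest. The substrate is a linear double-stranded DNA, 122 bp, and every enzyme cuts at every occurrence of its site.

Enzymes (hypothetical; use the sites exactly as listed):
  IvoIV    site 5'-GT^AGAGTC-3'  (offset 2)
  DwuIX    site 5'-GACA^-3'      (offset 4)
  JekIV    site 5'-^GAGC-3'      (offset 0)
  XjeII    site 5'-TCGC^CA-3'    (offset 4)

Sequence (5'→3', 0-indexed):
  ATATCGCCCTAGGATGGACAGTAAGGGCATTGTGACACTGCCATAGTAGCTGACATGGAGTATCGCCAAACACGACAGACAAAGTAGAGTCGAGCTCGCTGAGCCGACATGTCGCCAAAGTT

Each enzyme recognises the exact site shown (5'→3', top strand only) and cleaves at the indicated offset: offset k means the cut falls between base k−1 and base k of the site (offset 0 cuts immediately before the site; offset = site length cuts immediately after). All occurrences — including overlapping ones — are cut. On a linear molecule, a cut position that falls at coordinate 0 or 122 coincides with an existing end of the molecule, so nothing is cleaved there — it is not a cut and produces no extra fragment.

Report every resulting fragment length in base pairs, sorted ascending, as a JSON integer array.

[4,4,6,6,7,9,9,11,11,17,18,20]

Per-enzyme occurrences:
  IvoIV GTAGAGTC/2: at [83] ⇒ [85]
  DwuIX GACA/4: at [16, 33, 51, 73, 77, 105] ⇒ [20, 37, 55, 77, 81, 109]
  JekIV GAGC/0: at [91, 100] ⇒ [91, 100]
  XjeII TCGCCA/4: at [62, 111] ⇒ [66, 115]

All cut coordinates (distinct, sorted): [20, 37, 55, 66, 77, 81, 85, 91, 100, 109, 115]

Fragment lengths:
  [0,20): 20 bp
  [20,37): 17 bp
  [37,55): 18 bp
  [55,66): 11 bp
  [66,77): 11 bp
  [77,81): 4 bp
  [81,85): 4 bp
  [85,91): 6 bp
  [91,100): 9 bp
  [100,109): 9 bp
  [109,115): 6 bp
  [115,122): 7 bp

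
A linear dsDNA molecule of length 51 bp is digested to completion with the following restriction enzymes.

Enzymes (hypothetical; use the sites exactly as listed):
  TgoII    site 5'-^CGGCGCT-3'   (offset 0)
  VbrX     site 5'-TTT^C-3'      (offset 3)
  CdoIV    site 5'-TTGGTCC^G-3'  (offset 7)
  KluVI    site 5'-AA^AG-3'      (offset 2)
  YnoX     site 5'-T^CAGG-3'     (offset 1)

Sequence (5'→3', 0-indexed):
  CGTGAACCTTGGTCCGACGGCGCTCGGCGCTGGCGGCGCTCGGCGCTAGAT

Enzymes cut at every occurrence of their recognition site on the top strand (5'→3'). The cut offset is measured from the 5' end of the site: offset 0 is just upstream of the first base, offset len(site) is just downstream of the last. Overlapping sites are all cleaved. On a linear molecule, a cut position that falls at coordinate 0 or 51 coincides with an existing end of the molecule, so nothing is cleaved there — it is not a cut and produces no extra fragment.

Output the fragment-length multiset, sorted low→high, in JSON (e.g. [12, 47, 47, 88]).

Per-enzyme occurrences:
  TgoII (CGGCGCT, off=0): starts [17, 24, 33, 40] → cuts [17, 24, 33, 40]
  VbrX (TTTC, off=3): no sites
  CdoIV (TTGGTCCG, off=7): starts [8] → cuts [15]
  KluVI (AAAG, off=2): no sites
  YnoX (TCAGG, off=1): no sites

All cut coordinates (distinct, sorted): [15, 17, 24, 33, 40]

Fragments:
  [0,15): 15 bp
  [15,17): 2 bp
  [17,24): 7 bp
  [24,33): 9 bp
  [33,40): 7 bp
  [40,51): 11 bp

[2,7,7,9,11,15]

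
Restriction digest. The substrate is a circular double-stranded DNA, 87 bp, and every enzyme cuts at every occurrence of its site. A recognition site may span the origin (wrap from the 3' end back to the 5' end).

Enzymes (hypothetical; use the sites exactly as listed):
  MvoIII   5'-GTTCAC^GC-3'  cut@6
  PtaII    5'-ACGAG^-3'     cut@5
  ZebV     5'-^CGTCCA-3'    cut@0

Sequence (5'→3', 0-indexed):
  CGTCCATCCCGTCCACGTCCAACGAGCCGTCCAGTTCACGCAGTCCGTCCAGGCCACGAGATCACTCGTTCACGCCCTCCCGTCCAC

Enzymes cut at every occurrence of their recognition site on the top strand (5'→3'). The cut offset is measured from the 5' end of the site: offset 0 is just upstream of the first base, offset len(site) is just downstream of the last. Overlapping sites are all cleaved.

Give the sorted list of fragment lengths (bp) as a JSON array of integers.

[1,6,6,7,7,9,11,12,13,15]

Scan for sites:
  MvoIII (GTTCACGC, off=6): starts [33, 67] → cuts [39, 73]
  PtaII (ACGAG, off=5): starts [21, 55] → cuts [26, 60]
  ZebV (CGTCCA, off=0): starts [0, 9, 15, 27, 45, 80] → cuts [0, 9, 15, 27, 45, 80]

All cut coordinates (distinct, sorted): [0, 9, 15, 26, 27, 39, 45, 60, 73, 80]

Fragments:
  0→9: 9 bp
  9→15: 6 bp
  15→26: 11 bp
  26→27: 1 bp
  27→39: 12 bp
  39→45: 6 bp
  45→60: 15 bp
  60→73: 13 bp
  73→80: 7 bp
  80→0 (wrap): 87-80+0 = 7 bp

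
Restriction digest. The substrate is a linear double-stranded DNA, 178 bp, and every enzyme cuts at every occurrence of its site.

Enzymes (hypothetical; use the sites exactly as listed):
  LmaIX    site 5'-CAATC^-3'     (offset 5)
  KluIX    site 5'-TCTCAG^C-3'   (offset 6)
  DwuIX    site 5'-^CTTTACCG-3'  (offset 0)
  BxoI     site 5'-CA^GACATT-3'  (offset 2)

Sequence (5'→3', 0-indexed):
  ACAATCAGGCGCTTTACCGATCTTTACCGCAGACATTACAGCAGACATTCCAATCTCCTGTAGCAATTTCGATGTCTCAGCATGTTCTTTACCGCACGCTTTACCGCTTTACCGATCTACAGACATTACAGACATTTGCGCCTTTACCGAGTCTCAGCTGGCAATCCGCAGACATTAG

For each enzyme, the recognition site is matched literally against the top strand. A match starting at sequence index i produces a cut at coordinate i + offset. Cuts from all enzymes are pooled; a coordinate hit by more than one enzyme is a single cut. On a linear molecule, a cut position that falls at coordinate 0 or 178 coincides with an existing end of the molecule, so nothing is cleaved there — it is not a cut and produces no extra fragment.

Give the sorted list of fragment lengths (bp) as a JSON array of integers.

[4,5,6,6,8,8,9,9,10,10,11,12,12,12,15,16,25]

Per-enzyme occurrences:
  LmaIX CAATC/5: at [1, 50, 161] ⇒ [6, 55, 166]
  KluIX TCTCAGC/6: at [74, 151] ⇒ [80, 157]
  DwuIX CTTTACCG/0: at [11, 21, 86, 98, 106, 141] ⇒ [11, 21, 86, 98, 106, 141]
  BxoI CAGACATT/2: at [29, 41, 119, 128, 168] ⇒ [31, 43, 121, 130, 170]

Pooled cuts: [6, 11, 21, 31, 43, 55, 80, 86, 98, 106, 121, 130, 141, 157, 166, 170]

Fragment lengths:
  [0,6): 6 bp
  [6,11): 5 bp
  [11,21): 10 bp
  [21,31): 10 bp
  [31,43): 12 bp
  [43,55): 12 bp
  [55,80): 25 bp
  [80,86): 6 bp
  [86,98): 12 bp
  [98,106): 8 bp
  [106,121): 15 bp
  [121,130): 9 bp
  [130,141): 11 bp
  [141,157): 16 bp
  [157,166): 9 bp
  [166,170): 4 bp
  [170,178): 8 bp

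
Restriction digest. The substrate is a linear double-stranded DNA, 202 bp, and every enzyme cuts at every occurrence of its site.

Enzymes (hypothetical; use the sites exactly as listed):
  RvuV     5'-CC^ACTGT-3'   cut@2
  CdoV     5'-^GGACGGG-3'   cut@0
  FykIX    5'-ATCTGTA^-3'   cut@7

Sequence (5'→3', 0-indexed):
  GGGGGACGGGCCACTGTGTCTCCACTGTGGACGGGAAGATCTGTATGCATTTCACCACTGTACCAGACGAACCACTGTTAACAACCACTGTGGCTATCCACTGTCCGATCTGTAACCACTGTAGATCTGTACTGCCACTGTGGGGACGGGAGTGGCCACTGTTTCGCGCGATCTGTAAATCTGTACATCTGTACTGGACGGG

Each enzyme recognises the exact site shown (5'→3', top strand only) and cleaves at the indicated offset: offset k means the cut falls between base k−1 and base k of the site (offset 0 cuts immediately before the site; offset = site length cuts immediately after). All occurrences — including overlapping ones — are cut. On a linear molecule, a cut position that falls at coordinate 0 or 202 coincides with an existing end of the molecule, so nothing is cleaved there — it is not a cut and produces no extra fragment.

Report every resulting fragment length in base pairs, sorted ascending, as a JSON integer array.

[2,3,3,5,5,7,7,8,8,9,11,11,13,13,14,14,15,17,17,20]

Scan for sites:
  RvuV CCACTGT/2: at [10, 21, 54, 71, 84, 97, 115, 134, 155] ⇒ [12, 23, 56, 73, 86, 99, 117, 136, 157]
  CdoV GGACGGG/0: at [3, 28, 143, 195] ⇒ [3, 28, 143, 195]
  FykIX ATCTGTA/7: at [38, 107, 124, 170, 178, 186] ⇒ [45, 114, 131, 177, 185, 193]

All cut coordinates (distinct, sorted): [3, 12, 23, 28, 45, 56, 73, 86, 99, 114, 117, 131, 136, 143, 157, 177, 185, 193, 195]

Fragment lengths:
  [0,3): 3 bp
  [3,12): 9 bp
  [12,23): 11 bp
  [23,28): 5 bp
  [28,45): 17 bp
  [45,56): 11 bp
  [56,73): 17 bp
  [73,86): 13 bp
  [86,99): 13 bp
  [99,114): 15 bp
  [114,117): 3 bp
  [117,131): 14 bp
  [131,136): 5 bp
  [136,143): 7 bp
  [143,157): 14 bp
  [157,177): 20 bp
  [177,185): 8 bp
  [185,193): 8 bp
  [193,195): 2 bp
  [195,202): 7 bp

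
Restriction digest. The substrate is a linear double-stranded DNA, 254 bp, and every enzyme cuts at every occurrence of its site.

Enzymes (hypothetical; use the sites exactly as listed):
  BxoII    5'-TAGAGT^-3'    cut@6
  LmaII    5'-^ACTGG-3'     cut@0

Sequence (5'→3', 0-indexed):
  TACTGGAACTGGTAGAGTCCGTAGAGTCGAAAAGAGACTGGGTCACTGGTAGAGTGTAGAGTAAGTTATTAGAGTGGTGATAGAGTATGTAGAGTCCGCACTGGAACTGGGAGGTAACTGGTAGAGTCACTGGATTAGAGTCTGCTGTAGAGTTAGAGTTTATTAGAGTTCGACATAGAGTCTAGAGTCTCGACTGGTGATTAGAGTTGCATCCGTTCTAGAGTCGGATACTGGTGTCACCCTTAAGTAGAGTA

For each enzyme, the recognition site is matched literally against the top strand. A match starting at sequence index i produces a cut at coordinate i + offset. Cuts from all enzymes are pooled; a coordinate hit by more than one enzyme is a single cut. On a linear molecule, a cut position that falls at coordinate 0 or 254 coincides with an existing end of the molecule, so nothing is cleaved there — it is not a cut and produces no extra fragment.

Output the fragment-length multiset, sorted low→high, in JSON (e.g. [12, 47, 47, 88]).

Per-enzyme occurrences:
  BxoII TAGAGT/6: at [12, 21, 49, 56, 69, 80, 89, 121, 135, 147, 153, 163, 175, 182, 201, 218, 247] ⇒ [18, 27, 55, 62, 75, 86, 95, 127, 141, 153, 159, 169, 181, 188, 207, 224, 253]
  LmaII ACTGG/0: at [1, 7, 36, 44, 99, 105, 116, 128, 192, 229] ⇒ [1, 7, 36, 44, 99, 105, 116, 128, 192, 229]

All cut coordinates (distinct, sorted): [1, 7, 18, 27, 36, 44, 55, 62, 75, 86, 95, 99, 105, 116, 127, 128, 141, 153, 159, 169, 181, 188, 192, 207, 224, 229, 253]

Fragment lengths:
  [0,1): 1 bp
  [1,7): 6 bp
  [7,18): 11 bp
  [18,27): 9 bp
  [27,36): 9 bp
  [36,44): 8 bp
  [44,55): 11 bp
  [55,62): 7 bp
  [62,75): 13 bp
  [75,86): 11 bp
  [86,95): 9 bp
  [95,99): 4 bp
  [99,105): 6 bp
  [105,116): 11 bp
  [116,127): 11 bp
  [127,128): 1 bp
  [128,141): 13 bp
  [141,153): 12 bp
  [153,159): 6 bp
  [159,169): 10 bp
  [169,181): 12 bp
  [181,188): 7 bp
  [188,192): 4 bp
  [192,207): 15 bp
  [207,224): 17 bp
  [224,229): 5 bp
  [229,253): 24 bp
  [253,254): 1 bp

[1,1,1,4,4,5,6,6,6,7,7,8,9,9,9,10,11,11,11,11,11,12,12,13,13,15,17,24]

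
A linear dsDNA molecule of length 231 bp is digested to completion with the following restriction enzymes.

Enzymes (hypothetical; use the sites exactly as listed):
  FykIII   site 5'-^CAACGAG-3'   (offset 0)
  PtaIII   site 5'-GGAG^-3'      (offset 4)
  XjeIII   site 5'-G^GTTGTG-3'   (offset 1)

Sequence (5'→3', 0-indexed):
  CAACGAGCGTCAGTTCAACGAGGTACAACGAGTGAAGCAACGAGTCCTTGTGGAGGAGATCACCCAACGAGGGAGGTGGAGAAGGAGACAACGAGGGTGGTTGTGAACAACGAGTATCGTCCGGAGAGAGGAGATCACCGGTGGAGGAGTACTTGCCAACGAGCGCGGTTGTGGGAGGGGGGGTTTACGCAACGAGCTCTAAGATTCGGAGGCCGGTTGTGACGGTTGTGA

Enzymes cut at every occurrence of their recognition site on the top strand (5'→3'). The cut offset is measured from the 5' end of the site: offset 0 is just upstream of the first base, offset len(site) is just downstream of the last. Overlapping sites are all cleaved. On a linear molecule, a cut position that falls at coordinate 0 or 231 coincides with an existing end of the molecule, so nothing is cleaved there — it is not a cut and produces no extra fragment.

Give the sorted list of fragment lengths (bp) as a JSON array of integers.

Per-enzyme occurrences:
  FykIII (CAACGAG, off=0): starts [0, 15, 25, 37, 64, 88, 107, 156, 189] → cuts [15, 25, 37, 64, 88, 107, 156, 189] (position 0 is a terminus of the linear molecule — no cut)
  PtaIII (GGAG, off=4): starts [51, 54, 71, 77, 83, 122, 129, 142, 145, 173, 207] → cuts [55, 58, 75, 81, 87, 126, 133, 146, 149, 177, 211]
  XjeIII (GGTTGTG, off=1): starts [98, 166, 214, 223] → cuts [99, 167, 215, 224]

Pooled cuts: [15, 25, 37, 55, 58, 64, 75, 81, 87, 88, 99, 107, 126, 133, 146, 149, 156, 167, 177, 189, 211, 215, 224]

Fragment lengths:
  [0,15): 15 bp
  [15,25): 10 bp
  [25,37): 12 bp
  [37,55): 18 bp
  [55,58): 3 bp
  [58,64): 6 bp
  [64,75): 11 bp
  [75,81): 6 bp
  [81,87): 6 bp
  [87,88): 1 bp
  [88,99): 11 bp
  [99,107): 8 bp
  [107,126): 19 bp
  [126,133): 7 bp
  [133,146): 13 bp
  [146,149): 3 bp
  [149,156): 7 bp
  [156,167): 11 bp
  [167,177): 10 bp
  [177,189): 12 bp
  [189,211): 22 bp
  [211,215): 4 bp
  [215,224): 9 bp
  [224,231): 7 bp

[1,3,3,4,6,6,6,7,7,7,8,9,10,10,11,11,11,12,12,13,15,18,19,22]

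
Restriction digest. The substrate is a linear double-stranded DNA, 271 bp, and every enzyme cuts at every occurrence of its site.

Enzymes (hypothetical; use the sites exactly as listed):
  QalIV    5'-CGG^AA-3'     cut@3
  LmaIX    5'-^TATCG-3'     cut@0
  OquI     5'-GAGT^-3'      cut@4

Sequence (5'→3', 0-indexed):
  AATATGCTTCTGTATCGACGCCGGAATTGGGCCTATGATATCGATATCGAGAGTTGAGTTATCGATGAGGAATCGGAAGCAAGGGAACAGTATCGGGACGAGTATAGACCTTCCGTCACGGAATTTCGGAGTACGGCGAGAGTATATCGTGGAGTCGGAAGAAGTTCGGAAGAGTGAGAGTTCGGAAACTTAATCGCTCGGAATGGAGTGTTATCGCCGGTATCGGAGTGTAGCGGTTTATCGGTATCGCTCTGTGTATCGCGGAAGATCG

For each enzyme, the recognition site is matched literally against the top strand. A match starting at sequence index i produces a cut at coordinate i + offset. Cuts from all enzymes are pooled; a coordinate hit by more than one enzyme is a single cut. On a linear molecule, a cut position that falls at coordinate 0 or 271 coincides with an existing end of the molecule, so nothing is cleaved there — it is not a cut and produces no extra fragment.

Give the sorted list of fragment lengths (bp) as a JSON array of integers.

[1,2,3,4,5,6,6,6,6,7,8,8,9,9,9,10,11,11,11,11,12,12,12,13,14,14,16,17,18]

Per-enzyme occurrences:
  QalIV CGGAA/3: at [21, 73, 118, 155, 166, 182, 198, 261] ⇒ [24, 76, 121, 158, 169, 185, 201, 264]
  LmaIX TATCG/0: at [12, 38, 44, 59, 90, 144, 211, 220, 238, 244, 256] ⇒ [12, 38, 44, 59, 90, 144, 211, 220, 238, 244, 256]
  OquI GAGT/4: at [50, 55, 99, 128, 139, 151, 171, 177, 205, 225] ⇒ [54, 59, 103, 132, 143, 155, 175, 181, 209, 229]

All cut coordinates (distinct, sorted): [12, 24, 38, 44, 54, 59, 76, 90, 103, 121, 132, 143, 144, 155, 158, 169, 175, 181, 185, 201, 209, 211, 220, 229, 238, 244, 256, 264]

Fragments:
  [0,12): 12 bp
  [12,24): 12 bp
  [24,38): 14 bp
  [38,44): 6 bp
  [44,54): 10 bp
  [54,59): 5 bp
  [59,76): 17 bp
  [76,90): 14 bp
  [90,103): 13 bp
  [103,121): 18 bp
  [121,132): 11 bp
  [132,143): 11 bp
  [143,144): 1 bp
  [144,155): 11 bp
  [155,158): 3 bp
  [158,169): 11 bp
  [169,175): 6 bp
  [175,181): 6 bp
  [181,185): 4 bp
  [185,201): 16 bp
  [201,209): 8 bp
  [209,211): 2 bp
  [211,220): 9 bp
  [220,229): 9 bp
  [229,238): 9 bp
  [238,244): 6 bp
  [244,256): 12 bp
  [256,264): 8 bp
  [264,271): 7 bp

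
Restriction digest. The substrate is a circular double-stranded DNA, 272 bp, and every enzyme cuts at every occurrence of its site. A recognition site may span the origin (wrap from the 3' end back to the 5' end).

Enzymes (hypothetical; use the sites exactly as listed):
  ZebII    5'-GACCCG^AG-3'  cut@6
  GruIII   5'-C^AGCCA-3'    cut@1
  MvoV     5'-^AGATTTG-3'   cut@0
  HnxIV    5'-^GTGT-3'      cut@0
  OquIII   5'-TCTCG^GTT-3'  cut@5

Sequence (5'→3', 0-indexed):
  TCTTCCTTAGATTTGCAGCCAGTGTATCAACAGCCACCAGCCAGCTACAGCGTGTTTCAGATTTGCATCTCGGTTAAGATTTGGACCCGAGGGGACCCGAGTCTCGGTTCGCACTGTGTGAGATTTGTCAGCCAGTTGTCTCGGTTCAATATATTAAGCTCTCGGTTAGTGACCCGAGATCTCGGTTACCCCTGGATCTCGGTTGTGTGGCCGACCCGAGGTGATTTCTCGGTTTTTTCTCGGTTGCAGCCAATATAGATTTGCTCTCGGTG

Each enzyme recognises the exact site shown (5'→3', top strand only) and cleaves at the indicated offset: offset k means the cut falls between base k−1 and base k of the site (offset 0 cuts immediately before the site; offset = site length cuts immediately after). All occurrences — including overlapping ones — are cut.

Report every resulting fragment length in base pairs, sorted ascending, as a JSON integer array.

[3,4,5,5,5,7,7,7,8,8,9,9,9,10,10,11,11,12,13,13,13,13,14,14,14,17,21]

Site scan:
  ZebII (GACCCGAG, off=6): starts [83, 93, 170, 212] → cuts [89, 99, 176, 218]
  GruIII (CAGCCA, off=1): starts [15, 30, 37, 128, 246] → cuts [16, 31, 38, 129, 247]
  MvoV (AGATTTG, off=0): starts [8, 58, 76, 120, 256] → cuts [8, 58, 76, 120, 256]
  HnxIV (GTGT, off=0): starts [21, 51, 115, 204, 269] → cuts [21, 51, 115, 204, 269]
  OquIII (TCTCGGTT, off=5): starts [67, 101, 138, 159, 179, 196, 226, 237] → cuts [72, 106, 143, 164, 184, 201, 231, 242]

All cut coordinates (distinct, sorted): [8, 16, 21, 31, 38, 51, 58, 72, 76, 89, 99, 106, 115, 120, 129, 143, 164, 176, 184, 201, 204, 218, 231, 242, 247, 256, 269]

Fragments:
  8→16: 8 bp
  16→21: 5 bp
  21→31: 10 bp
  31→38: 7 bp
  38→51: 13 bp
  51→58: 7 bp
  58→72: 14 bp
  72→76: 4 bp
  76→89: 13 bp
  89→99: 10 bp
  99→106: 7 bp
  106→115: 9 bp
  115→120: 5 bp
  120→129: 9 bp
  129→143: 14 bp
  143→164: 21 bp
  164→176: 12 bp
  176→184: 8 bp
  184→201: 17 bp
  201→204: 3 bp
  204→218: 14 bp
  218→231: 13 bp
  231→242: 11 bp
  242→247: 5 bp
  247→256: 9 bp
  256→269: 13 bp
  269→8 (wrap): 272-269+8 = 11 bp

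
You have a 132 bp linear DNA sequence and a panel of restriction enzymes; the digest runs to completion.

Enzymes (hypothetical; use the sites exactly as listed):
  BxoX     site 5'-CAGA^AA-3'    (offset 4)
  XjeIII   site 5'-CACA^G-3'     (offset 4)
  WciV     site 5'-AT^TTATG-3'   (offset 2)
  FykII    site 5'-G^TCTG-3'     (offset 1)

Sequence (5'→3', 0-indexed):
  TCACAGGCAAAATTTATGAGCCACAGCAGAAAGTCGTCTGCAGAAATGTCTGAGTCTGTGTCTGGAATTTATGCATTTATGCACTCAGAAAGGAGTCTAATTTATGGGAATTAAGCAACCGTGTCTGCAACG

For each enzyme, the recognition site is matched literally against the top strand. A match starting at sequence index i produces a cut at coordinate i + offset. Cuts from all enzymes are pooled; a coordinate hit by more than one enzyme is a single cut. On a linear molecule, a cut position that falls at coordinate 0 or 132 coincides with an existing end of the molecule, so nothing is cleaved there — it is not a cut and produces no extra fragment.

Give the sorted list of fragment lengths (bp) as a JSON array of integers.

[4,5,5,6,6,6,8,8,8,8,9,12,12,13,22]

Site scan:
  BxoX CAGAAA/4: at [26, 40, 85] ⇒ [30, 44, 89]
  XjeIII CACAG/4: at [1, 21] ⇒ [5, 25]
  WciV ATTTATG/2: at [11, 66, 74, 99] ⇒ [13, 68, 76, 101]
  FykII GTCTG/1: at [35, 47, 53, 59, 122] ⇒ [36, 48, 54, 60, 123]

All cut coordinates (distinct, sorted): [5, 13, 25, 30, 36, 44, 48, 54, 60, 68, 76, 89, 101, 123]

Fragment lengths:
  [0,5): 5 bp
  [5,13): 8 bp
  [13,25): 12 bp
  [25,30): 5 bp
  [30,36): 6 bp
  [36,44): 8 bp
  [44,48): 4 bp
  [48,54): 6 bp
  [54,60): 6 bp
  [60,68): 8 bp
  [68,76): 8 bp
  [76,89): 13 bp
  [89,101): 12 bp
  [101,123): 22 bp
  [123,132): 9 bp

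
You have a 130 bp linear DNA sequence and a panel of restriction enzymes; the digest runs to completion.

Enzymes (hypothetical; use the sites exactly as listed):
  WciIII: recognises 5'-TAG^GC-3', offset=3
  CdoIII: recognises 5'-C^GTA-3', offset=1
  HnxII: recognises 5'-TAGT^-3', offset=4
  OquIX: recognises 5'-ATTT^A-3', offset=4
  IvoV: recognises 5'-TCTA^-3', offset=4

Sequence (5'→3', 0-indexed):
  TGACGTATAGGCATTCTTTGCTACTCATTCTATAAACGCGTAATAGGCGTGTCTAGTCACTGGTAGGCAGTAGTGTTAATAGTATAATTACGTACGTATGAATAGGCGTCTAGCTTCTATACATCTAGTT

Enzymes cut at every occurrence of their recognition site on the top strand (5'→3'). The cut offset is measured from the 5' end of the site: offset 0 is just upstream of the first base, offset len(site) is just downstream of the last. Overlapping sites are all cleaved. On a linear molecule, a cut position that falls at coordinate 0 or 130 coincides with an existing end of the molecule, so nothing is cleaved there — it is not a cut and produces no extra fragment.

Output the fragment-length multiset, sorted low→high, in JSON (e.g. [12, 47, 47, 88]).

Site scan:
  WciIII TAGGC/3: at [7, 43, 63, 102] ⇒ [10, 46, 66, 105]
  CdoIII CGTA/1: at [3, 38, 90, 94] ⇒ [4, 39, 91, 95]
  HnxII TAGT/4: at [53, 70, 79, 125] ⇒ [57, 74, 83, 129]
  OquIX (ATTTA, off=4): no sites
  IvoV TCTA/4: at [28, 51, 108, 115, 123] ⇒ [32, 55, 112, 119, 127]

Pooled cuts: [4, 10, 32, 39, 46, 55, 57, 66, 74, 83, 91, 95, 105, 112, 119, 127, 129]

Fragments:
  [0,4): 4 bp
  [4,10): 6 bp
  [10,32): 22 bp
  [32,39): 7 bp
  [39,46): 7 bp
  [46,55): 9 bp
  [55,57): 2 bp
  [57,66): 9 bp
  [66,74): 8 bp
  [74,83): 9 bp
  [83,91): 8 bp
  [91,95): 4 bp
  [95,105): 10 bp
  [105,112): 7 bp
  [112,119): 7 bp
  [119,127): 8 bp
  [127,129): 2 bp
  [129,130): 1 bp

[1,2,2,4,4,6,7,7,7,7,8,8,8,9,9,9,10,22]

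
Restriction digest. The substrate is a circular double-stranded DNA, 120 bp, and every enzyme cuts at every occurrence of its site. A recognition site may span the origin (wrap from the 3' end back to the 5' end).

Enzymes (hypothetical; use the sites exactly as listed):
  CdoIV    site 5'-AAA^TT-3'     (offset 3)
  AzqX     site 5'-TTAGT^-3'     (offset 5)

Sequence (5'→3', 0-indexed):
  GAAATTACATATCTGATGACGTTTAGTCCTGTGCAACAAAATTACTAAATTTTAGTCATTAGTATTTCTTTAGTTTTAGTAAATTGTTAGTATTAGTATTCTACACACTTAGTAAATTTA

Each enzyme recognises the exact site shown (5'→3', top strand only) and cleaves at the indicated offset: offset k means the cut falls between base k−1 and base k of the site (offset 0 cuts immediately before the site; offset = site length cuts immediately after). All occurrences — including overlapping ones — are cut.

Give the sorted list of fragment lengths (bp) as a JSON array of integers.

[3,3,6,6,7,7,8,8,8,11,14,16,23]

Scan for sites:
  CdoIV AAATT/3: at [1, 38, 46, 80, 113] ⇒ [4, 41, 49, 83, 116]
  AzqX TTAGT/5: at [22, 51, 58, 69, 75, 86, 92, 108] ⇒ [27, 56, 63, 74, 80, 91, 97, 113]

Pooled cuts: [4, 27, 41, 49, 56, 63, 74, 80, 83, 91, 97, 113, 116]

Fragments:
  4→27: 23 bp
  27→41: 14 bp
  41→49: 8 bp
  49→56: 7 bp
  56→63: 7 bp
  63→74: 11 bp
  74→80: 6 bp
  80→83: 3 bp
  83→91: 8 bp
  91→97: 6 bp
  97→113: 16 bp
  113→116: 3 bp
  116→4 (wrap): 120-116+4 = 8 bp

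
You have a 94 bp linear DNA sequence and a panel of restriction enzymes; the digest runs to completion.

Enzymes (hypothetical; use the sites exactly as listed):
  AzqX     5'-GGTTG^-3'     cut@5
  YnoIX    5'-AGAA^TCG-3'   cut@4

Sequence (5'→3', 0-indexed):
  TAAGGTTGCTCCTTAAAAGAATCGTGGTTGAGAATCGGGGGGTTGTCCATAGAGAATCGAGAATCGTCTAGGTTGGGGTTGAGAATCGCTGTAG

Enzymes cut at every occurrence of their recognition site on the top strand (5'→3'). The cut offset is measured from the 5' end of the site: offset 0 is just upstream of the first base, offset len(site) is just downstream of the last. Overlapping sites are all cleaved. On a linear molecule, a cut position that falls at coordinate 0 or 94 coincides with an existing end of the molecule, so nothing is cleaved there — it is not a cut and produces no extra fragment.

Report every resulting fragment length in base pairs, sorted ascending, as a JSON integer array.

Site scan:
  AzqX (GGTTG, off=5): starts [3, 25, 40, 70, 76] → cuts [8, 30, 45, 75, 81]
  YnoIX (AGAATCG, off=4): starts [17, 30, 52, 59, 81] → cuts [21, 34, 56, 63, 85]

All cut coordinates (distinct, sorted): [8, 21, 30, 34, 45, 56, 63, 75, 81, 85]

Fragment lengths:
  [0,8): 8 bp
  [8,21): 13 bp
  [21,30): 9 bp
  [30,34): 4 bp
  [34,45): 11 bp
  [45,56): 11 bp
  [56,63): 7 bp
  [63,75): 12 bp
  [75,81): 6 bp
  [81,85): 4 bp
  [85,94): 9 bp

[4,4,6,7,8,9,9,11,11,12,13]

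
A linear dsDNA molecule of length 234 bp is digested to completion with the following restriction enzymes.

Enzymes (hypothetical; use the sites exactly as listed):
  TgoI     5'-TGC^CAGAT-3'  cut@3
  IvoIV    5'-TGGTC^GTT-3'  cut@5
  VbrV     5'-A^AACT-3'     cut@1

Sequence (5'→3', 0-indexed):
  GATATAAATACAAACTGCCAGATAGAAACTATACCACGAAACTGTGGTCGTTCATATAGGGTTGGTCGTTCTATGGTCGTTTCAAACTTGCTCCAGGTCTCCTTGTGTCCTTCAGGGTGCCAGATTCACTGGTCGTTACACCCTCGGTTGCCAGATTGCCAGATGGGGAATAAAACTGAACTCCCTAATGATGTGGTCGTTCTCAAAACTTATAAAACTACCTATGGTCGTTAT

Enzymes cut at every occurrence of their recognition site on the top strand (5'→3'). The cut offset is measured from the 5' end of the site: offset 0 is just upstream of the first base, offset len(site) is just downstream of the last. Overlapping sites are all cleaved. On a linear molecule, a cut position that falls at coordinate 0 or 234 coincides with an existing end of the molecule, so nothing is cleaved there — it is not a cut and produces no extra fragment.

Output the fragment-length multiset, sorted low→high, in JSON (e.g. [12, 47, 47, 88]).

Per-enzyme occurrences:
  TgoI (TGCCAGAT, off=3): starts [15, 117, 148, 156] → cuts [18, 120, 151, 159]
  IvoIV (TGGTCGTT, off=5): starts [44, 62, 73, 129, 193, 224] → cuts [49, 67, 78, 134, 198, 229]
  VbrV (AAACT, off=1): starts [11, 25, 38, 83, 172, 205, 214] → cuts [12, 26, 39, 84, 173, 206, 215]

Pooled cuts: [12, 18, 26, 39, 49, 67, 78, 84, 120, 134, 151, 159, 173, 198, 206, 215, 229]

Fragment lengths:
  [0,12): 12 bp
  [12,18): 6 bp
  [18,26): 8 bp
  [26,39): 13 bp
  [39,49): 10 bp
  [49,67): 18 bp
  [67,78): 11 bp
  [78,84): 6 bp
  [84,120): 36 bp
  [120,134): 14 bp
  [134,151): 17 bp
  [151,159): 8 bp
  [159,173): 14 bp
  [173,198): 25 bp
  [198,206): 8 bp
  [206,215): 9 bp
  [215,229): 14 bp
  [229,234): 5 bp

[5,6,6,8,8,8,9,10,11,12,13,14,14,14,17,18,25,36]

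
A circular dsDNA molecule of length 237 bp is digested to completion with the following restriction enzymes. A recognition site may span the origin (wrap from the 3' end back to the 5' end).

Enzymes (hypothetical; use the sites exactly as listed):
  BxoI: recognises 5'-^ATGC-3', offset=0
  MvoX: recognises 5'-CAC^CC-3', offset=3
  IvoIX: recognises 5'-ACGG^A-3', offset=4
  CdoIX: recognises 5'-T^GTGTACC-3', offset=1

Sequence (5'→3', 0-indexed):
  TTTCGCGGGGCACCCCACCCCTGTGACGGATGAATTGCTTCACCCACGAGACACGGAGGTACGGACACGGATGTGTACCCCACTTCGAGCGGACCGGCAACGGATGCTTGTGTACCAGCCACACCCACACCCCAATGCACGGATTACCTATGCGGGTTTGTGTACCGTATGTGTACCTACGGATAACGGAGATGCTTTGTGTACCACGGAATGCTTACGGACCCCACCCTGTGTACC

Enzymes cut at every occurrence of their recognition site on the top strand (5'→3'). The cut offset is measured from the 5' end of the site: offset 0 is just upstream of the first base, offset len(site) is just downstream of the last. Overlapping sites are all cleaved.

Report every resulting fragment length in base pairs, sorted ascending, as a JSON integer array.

[1,2,2,3,4,5,6,6,6,7,7,7,7,8,8,10,10,11,11,11,12,13,14,15,20,31]

Scan for sites:
  BxoI ATGC/0: at [103, 134, 149, 191, 210] ⇒ [103, 134, 149, 191, 210]
  MvoX CACCC/3: at [10, 15, 40, 121, 127, 224] ⇒ [13, 18, 43, 124, 130, 227]
  IvoIX ACGGA/4: at [25, 52, 60, 66, 99, 138, 178, 185, 205, 216] ⇒ [29, 56, 64, 70, 103, 142, 182, 189, 209, 220]
  CdoIX TGTGTACC/1: at [71, 108, 158, 169, 197, 229] ⇒ [72, 109, 159, 170, 198, 230]

Pooled cuts: [13, 18, 29, 43, 56, 64, 70, 72, 103, 109, 124, 130, 134, 142, 149, 159, 170, 182, 189, 191, 198, 209, 210, 220, 227, 230]

Fragments:
  13→18: 5 bp
  18→29: 11 bp
  29→43: 14 bp
  43→56: 13 bp
  56→64: 8 bp
  64→70: 6 bp
  70→72: 2 bp
  72→103: 31 bp
  103→109: 6 bp
  109→124: 15 bp
  124→130: 6 bp
  130→134: 4 bp
  134→142: 8 bp
  142→149: 7 bp
  149→159: 10 bp
  159→170: 11 bp
  170→182: 12 bp
  182→189: 7 bp
  189→191: 2 bp
  191→198: 7 bp
  198→209: 11 bp
  209→210: 1 bp
  210→220: 10 bp
  220→227: 7 bp
  227→230: 3 bp
  230→13 (wrap): 237-230+13 = 20 bp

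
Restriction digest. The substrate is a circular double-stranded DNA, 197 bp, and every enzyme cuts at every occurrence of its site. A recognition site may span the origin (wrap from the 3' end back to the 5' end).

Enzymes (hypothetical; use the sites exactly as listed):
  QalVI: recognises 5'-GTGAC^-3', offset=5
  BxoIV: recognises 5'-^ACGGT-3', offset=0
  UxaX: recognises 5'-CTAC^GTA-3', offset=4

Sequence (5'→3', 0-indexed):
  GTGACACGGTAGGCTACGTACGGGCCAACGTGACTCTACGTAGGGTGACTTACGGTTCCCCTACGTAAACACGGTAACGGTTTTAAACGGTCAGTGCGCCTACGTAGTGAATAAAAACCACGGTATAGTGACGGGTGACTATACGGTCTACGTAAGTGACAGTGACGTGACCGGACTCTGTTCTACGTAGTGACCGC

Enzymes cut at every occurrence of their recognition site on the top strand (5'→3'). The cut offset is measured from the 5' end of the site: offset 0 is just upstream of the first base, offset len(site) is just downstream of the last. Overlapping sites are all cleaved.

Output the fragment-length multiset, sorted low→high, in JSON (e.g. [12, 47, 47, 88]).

[2,3,5,5,6,6,6,7,8,8,9,9,10,10,12,13,13,15,16,17,17]

Scan for sites:
  QalVI (GTGAC, off=5): starts [0, 29, 44, 127, 134, 155, 161, 166, 189] → cuts [5, 34, 49, 132, 139, 160, 166, 171, 194]
  BxoIV (ACGGT, off=0): starts [5, 51, 70, 76, 86, 119, 142] → cuts [5, 51, 70, 76, 86, 119, 142]
  UxaX (CTACGTA, off=4): starts [13, 35, 60, 99, 147, 182] → cuts [17, 39, 64, 103, 151, 186]

Pooled cuts: [5, 17, 34, 39, 49, 51, 64, 70, 76, 86, 103, 119, 132, 139, 142, 151, 160, 166, 171, 186, 194]

Fragments:
  5→17: 12 bp
  17→34: 17 bp
  34→39: 5 bp
  39→49: 10 bp
  49→51: 2 bp
  51→64: 13 bp
  64→70: 6 bp
  70→76: 6 bp
  76→86: 10 bp
  86→103: 17 bp
  103→119: 16 bp
  119→132: 13 bp
  132→139: 7 bp
  139→142: 3 bp
  142→151: 9 bp
  151→160: 9 bp
  160→166: 6 bp
  166→171: 5 bp
  171→186: 15 bp
  186→194: 8 bp
  194→5 (wrap): 197-194+5 = 8 bp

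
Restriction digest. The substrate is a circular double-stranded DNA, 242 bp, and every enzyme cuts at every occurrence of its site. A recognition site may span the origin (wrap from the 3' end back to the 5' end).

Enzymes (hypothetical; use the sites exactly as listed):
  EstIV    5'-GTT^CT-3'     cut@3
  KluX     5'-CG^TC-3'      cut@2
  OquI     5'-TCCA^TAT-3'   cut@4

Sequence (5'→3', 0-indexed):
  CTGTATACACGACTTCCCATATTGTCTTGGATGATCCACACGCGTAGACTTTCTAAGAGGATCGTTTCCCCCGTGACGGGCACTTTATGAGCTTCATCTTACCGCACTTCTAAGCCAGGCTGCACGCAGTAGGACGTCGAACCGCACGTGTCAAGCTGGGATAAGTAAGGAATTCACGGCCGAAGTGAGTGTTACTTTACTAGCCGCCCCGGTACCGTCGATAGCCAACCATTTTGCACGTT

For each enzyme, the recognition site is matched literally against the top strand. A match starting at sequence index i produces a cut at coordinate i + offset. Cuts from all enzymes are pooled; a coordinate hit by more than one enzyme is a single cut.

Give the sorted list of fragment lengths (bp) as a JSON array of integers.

Scan for sites:
  EstIV GTTCT/3: at [239] ⇒ [0]
  KluX CGTC/2: at [134, 215] ⇒ [136, 217]
  OquI (TCCATAT, off=4): no sites

All cut coordinates (distinct, sorted): [0, 136, 217]

Fragments:
  0→136: 136 bp
  136→217: 81 bp
  217→0 (wrap): 242-217+0 = 25 bp

[25,81,136]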